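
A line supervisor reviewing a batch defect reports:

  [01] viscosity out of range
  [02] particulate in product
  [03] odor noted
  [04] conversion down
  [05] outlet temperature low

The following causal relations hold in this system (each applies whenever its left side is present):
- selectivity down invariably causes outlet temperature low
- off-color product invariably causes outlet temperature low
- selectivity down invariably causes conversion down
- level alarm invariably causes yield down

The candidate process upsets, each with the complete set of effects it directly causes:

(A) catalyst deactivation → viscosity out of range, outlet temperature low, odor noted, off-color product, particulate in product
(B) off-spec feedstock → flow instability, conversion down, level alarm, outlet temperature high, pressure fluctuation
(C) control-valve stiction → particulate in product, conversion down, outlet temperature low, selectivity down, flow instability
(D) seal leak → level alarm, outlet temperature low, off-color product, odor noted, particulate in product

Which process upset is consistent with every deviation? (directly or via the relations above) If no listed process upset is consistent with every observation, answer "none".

Testing each hypothesis:
(A) catalyst deactivation — viscosity out of range ✓; particulate in product ✓; odor noted ✓; conversion down ✗; outlet temperature low ✓
(B) off-spec feedstock — fails on viscosity out of range, particulate in product, odor noted, outlet temperature low (predicts outlet temperature high, not outlet temperature low)
(C) control-valve stiction — viscosity out of range ✗; particulate in product ✓; odor noted ✗; conversion down ✓; outlet temperature low ✓
(D) seal leak — does not account for viscosity out of range, conversion down
No candidate is consistent with all observations.

none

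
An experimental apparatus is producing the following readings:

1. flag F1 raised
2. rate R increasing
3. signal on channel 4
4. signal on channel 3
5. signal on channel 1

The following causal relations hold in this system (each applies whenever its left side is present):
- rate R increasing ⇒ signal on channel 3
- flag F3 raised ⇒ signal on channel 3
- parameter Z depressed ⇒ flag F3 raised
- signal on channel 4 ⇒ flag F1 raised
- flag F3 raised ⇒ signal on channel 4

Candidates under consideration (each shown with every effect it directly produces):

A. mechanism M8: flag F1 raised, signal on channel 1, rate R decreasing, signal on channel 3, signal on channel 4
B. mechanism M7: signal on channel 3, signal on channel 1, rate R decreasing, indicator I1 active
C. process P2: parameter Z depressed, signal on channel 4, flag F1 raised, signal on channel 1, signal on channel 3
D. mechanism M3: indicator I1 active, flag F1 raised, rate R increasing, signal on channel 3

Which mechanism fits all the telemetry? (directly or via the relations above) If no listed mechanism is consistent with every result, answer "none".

Checking each candidate against the observations:
(A) mechanism M8 — fails on rate R increasing (predicts rate R decreasing, not rate R increasing)
(B) mechanism M7 — fails on flag F1 raised, rate R increasing, signal on channel 4 (predicts rate R decreasing, not rate R increasing)
(C) process P2 — flag F1 raised yes; rate R increasing NO; signal on channel 4 yes; signal on channel 3 yes; signal on channel 1 yes
(D) mechanism M3 — flag F1 raised yes; rate R increasing yes; signal on channel 4 NO; signal on channel 3 yes; signal on channel 1 NO
None of the listed candidates fits everything.

none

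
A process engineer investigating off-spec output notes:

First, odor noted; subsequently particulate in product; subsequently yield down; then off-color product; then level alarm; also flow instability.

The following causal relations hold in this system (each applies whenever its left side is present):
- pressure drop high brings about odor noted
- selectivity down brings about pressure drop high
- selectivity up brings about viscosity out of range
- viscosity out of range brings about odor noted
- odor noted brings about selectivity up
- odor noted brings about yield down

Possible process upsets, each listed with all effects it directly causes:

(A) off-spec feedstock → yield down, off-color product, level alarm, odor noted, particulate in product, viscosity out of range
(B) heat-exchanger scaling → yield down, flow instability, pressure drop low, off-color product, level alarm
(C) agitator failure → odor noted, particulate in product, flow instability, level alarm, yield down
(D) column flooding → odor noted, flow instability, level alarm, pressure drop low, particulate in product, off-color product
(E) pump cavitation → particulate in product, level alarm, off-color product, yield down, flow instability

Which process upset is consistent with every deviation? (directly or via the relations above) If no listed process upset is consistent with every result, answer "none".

D

For each candidate, compare predicted effects to what was observed:
(A) off-spec feedstock — does not account for flow instability
(B) heat-exchanger scaling — odor noted ✗; particulate in product ✗; yield down ✓; off-color product ✓; level alarm ✓; flow instability ✓
(C) agitator failure — odor noted ✓; particulate in product ✓; yield down ✓; off-color product ✗; level alarm ✓; flow instability ✓
(D) column flooding — accounts for every observation (yield down via odor noted → yield down)
(E) pump cavitation — does not account for odor noted
(D) alone accounts for all the evidence.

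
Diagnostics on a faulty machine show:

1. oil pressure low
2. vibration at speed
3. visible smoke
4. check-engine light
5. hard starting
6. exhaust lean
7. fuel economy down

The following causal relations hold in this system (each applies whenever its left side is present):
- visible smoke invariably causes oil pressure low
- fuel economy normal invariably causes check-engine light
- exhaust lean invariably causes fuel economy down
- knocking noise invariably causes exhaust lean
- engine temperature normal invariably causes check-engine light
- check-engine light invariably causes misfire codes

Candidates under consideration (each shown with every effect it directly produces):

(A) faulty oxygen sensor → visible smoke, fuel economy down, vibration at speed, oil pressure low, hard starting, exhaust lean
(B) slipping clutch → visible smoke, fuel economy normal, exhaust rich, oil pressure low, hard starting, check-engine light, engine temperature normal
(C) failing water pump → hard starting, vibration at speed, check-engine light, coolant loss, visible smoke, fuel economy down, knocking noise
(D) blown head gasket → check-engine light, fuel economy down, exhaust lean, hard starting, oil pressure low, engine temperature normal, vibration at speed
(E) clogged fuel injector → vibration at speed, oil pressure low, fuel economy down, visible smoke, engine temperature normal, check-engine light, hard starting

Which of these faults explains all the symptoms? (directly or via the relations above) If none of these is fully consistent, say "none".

C

For each candidate, compare predicted effects to what was observed:
(A) faulty oxygen sensor — oil pressure low match; vibration at speed match; visible smoke match; check-engine light miss; hard starting match; exhaust lean match; fuel economy down match
(B) slipping clutch — fails on vibration at speed, exhaust lean, fuel economy down (predicts exhaust rich, not exhaust lean; predicts fuel economy normal, not fuel economy down)
(C) failing water pump — oil pressure low match (through visible smoke → oil pressure low); vibration at speed match; visible smoke match; check-engine light match; hard starting match; exhaust lean match (through knocking noise → exhaust lean); fuel economy down match
(D) blown head gasket — does not account for visible smoke
(E) clogged fuel injector — does not account for exhaust lean
(C) alone accounts for all the evidence.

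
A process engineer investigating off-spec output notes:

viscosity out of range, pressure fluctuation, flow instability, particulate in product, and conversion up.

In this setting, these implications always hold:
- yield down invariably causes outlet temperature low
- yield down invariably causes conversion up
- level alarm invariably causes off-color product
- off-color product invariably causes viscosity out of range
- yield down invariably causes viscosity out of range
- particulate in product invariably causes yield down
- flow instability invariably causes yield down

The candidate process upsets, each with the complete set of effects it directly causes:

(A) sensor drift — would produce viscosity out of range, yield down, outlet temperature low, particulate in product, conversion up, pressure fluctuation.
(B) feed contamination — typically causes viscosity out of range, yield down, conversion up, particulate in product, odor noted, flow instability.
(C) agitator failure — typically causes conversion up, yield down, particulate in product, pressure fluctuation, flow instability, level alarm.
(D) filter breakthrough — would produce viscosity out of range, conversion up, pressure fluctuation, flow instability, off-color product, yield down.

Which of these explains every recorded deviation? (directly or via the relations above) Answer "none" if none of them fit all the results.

C

Testing each hypothesis:
(A) sensor drift — viscosity out of range match; pressure fluctuation match; flow instability miss; particulate in product match; conversion up match
(B) feed contamination — does not account for pressure fluctuation
(C) agitator failure — accounts for every observation (viscosity out of range via yield down → viscosity out of range)
(D) filter breakthrough — does not account for particulate in product
Only (C) is consistent with every observation.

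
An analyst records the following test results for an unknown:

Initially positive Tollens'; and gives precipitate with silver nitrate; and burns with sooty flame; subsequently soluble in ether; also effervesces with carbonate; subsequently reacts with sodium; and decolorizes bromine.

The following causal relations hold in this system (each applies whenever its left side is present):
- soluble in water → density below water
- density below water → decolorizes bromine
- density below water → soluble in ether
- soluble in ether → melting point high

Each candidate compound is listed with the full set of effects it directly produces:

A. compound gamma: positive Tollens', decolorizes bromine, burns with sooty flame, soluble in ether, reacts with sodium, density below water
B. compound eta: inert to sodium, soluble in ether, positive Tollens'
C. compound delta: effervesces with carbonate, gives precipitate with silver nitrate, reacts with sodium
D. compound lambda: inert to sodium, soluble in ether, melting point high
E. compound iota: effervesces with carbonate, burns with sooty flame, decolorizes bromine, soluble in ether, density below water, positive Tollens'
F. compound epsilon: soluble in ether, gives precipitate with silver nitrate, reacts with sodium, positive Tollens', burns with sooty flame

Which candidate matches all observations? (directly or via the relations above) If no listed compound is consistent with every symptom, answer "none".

none

For each candidate, compare predicted effects to what was observed:
(A) compound gamma — positive Tollens' +; gives precipitate with silver nitrate -; burns with sooty flame +; soluble in ether +; effervesces with carbonate -; reacts with sodium +; decolorizes bromine +
(B) compound eta — fails on gives precipitate with silver nitrate, burns with sooty flame, effervesces with carbonate, reacts with sodium, decolorizes bromine (predicts inert to sodium, not reacts with sodium)
(C) compound delta — does not account for positive Tollens', burns with sooty flame, soluble in ether, decolorizes bromine
(D) compound lambda — positive Tollens' -; gives precipitate with silver nitrate -; burns with sooty flame -; soluble in ether +; effervesces with carbonate -; reacts with sodium -; decolorizes bromine -
(E) compound iota — positive Tollens' +; gives precipitate with silver nitrate -; burns with sooty flame +; soluble in ether +; effervesces with carbonate +; reacts with sodium -; decolorizes bromine +
(F) compound epsilon — positive Tollens' +; gives precipitate with silver nitrate +; burns with sooty flame +; soluble in ether +; effervesces with carbonate -; reacts with sodium +; decolorizes bromine -
No candidate is consistent with all observations.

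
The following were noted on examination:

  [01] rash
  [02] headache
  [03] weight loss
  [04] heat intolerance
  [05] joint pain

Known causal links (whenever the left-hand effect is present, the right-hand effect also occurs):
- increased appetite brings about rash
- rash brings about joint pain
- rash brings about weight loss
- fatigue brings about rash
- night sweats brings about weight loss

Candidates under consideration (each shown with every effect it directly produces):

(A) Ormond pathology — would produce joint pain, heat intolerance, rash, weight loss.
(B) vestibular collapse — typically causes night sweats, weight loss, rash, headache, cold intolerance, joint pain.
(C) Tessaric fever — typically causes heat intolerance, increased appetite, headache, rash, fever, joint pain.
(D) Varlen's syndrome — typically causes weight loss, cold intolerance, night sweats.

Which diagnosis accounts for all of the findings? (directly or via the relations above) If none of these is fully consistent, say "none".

C

For each candidate, compare predicted effects to what was observed:
(A) Ormond pathology — rash match; headache miss; weight loss match; heat intolerance match; joint pain match
(B) vestibular collapse — rash match; headache match; weight loss match; heat intolerance miss; joint pain match
(C) Tessaric fever — rash match; headache match; weight loss match (via rash → weight loss); heat intolerance match; joint pain match
(D) Varlen's syndrome — rash miss; headache miss; weight loss match; heat intolerance miss; joint pain miss
(C) alone accounts for all the evidence.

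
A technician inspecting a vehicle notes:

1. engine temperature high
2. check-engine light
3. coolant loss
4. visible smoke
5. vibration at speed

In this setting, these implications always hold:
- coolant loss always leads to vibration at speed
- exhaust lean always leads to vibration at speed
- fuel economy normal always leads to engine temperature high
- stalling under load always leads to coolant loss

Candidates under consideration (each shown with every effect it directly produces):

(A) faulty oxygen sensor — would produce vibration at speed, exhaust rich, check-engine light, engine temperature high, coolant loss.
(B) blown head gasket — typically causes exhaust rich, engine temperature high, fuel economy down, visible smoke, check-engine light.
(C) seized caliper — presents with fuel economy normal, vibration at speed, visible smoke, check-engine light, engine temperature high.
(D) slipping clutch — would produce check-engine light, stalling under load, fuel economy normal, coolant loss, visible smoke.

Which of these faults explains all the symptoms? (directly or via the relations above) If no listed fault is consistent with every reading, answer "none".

Per-candidate check:
(A) faulty oxygen sensor — engine temperature high match; check-engine light match; coolant loss match; visible smoke miss; vibration at speed match
(B) blown head gasket — engine temperature high match; check-engine light match; coolant loss miss; visible smoke match; vibration at speed miss
(C) seized caliper — engine temperature high match; check-engine light match; coolant loss miss; visible smoke match; vibration at speed match
(D) slipping clutch — accounts for every observation (engine temperature high via fuel economy normal → engine temperature high)
(D) is the only candidate with no mismatches.

D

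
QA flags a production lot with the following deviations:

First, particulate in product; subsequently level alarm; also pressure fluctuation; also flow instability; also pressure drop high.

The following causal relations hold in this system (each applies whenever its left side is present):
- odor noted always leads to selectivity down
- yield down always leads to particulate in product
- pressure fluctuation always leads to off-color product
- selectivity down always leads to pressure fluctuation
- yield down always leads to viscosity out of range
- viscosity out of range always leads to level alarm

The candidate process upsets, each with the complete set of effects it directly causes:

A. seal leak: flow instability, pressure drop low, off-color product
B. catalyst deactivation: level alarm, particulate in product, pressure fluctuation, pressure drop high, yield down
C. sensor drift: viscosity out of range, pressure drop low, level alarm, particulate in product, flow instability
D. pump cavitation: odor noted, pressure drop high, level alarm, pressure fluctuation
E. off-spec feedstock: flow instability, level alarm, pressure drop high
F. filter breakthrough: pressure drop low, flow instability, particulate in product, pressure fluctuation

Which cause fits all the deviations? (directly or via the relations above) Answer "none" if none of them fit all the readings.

Testing each hypothesis:
(A) seal leak — fails on particulate in product, level alarm, pressure fluctuation, pressure drop high (predicts pressure drop low, not pressure drop high)
(B) catalyst deactivation — particulate in product match; level alarm match; pressure fluctuation match; flow instability miss; pressure drop high match
(C) sensor drift — particulate in product match; level alarm match; pressure fluctuation miss; flow instability match; pressure drop high miss
(D) pump cavitation — does not account for particulate in product, flow instability
(E) off-spec feedstock — does not account for particulate in product, pressure fluctuation
(F) filter breakthrough — fails on level alarm, pressure drop high (predicts pressure drop low, not pressure drop high)
None of the listed candidates fits everything.

none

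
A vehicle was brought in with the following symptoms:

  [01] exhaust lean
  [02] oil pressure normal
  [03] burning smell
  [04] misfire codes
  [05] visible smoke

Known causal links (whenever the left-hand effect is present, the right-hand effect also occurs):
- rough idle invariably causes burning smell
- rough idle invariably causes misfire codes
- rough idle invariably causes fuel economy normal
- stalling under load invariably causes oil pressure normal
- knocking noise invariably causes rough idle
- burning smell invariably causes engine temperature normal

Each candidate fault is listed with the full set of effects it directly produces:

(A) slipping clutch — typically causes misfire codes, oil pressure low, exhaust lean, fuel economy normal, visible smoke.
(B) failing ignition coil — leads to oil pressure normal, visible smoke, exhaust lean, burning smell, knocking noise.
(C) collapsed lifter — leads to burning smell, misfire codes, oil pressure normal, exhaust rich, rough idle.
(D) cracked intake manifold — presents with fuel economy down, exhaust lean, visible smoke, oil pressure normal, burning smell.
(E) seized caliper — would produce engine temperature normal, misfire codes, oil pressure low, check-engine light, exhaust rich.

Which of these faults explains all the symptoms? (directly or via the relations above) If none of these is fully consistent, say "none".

For each candidate, compare predicted effects to what was observed:
(A) slipping clutch — exhaust lean ✓; oil pressure normal ✗; burning smell ✗; misfire codes ✓; visible smoke ✓
(B) failing ignition coil — exhaust lean ✓; oil pressure normal ✓; burning smell ✓; misfire codes ✓ (through knocking noise → rough idle → misfire codes); visible smoke ✓
(C) collapsed lifter — exhaust lean ✗; oil pressure normal ✓; burning smell ✓; misfire codes ✓; visible smoke ✗
(D) cracked intake manifold — exhaust lean ✓; oil pressure normal ✓; burning smell ✓; misfire codes ✗; visible smoke ✓
(E) seized caliper — exhaust lean ✗; oil pressure normal ✗; burning smell ✗; misfire codes ✓; visible smoke ✗
(B) alone accounts for all the evidence.

B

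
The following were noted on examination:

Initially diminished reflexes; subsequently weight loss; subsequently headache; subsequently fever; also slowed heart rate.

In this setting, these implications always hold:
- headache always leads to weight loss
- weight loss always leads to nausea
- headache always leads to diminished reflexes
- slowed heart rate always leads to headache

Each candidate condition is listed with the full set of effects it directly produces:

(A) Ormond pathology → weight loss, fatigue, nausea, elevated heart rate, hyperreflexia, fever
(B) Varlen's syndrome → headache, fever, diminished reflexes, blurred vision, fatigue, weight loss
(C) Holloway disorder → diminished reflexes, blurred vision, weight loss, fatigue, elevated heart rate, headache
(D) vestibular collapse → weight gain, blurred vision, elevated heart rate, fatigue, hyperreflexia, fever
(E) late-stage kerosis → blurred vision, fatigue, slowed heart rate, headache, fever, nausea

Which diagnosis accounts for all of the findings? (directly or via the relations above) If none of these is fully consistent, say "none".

E

Testing each hypothesis:
(A) Ormond pathology — fails on diminished reflexes, headache, slowed heart rate (predicts hyperreflexia, not diminished reflexes; predicts elevated heart rate, not slowed heart rate)
(B) Varlen's syndrome — does not account for slowed heart rate
(C) Holloway disorder — fails on fever, slowed heart rate (predicts elevated heart rate, not slowed heart rate)
(D) vestibular collapse — fails on diminished reflexes, weight loss, headache, slowed heart rate (predicts hyperreflexia, not diminished reflexes; predicts weight gain, not weight loss; predicts elevated heart rate, not slowed heart rate)
(E) late-stage kerosis — diminished reflexes + (by headache → diminished reflexes); weight loss + (by headache → weight loss); headache +; fever +; slowed heart rate +
(E) is the only candidate with no mismatches.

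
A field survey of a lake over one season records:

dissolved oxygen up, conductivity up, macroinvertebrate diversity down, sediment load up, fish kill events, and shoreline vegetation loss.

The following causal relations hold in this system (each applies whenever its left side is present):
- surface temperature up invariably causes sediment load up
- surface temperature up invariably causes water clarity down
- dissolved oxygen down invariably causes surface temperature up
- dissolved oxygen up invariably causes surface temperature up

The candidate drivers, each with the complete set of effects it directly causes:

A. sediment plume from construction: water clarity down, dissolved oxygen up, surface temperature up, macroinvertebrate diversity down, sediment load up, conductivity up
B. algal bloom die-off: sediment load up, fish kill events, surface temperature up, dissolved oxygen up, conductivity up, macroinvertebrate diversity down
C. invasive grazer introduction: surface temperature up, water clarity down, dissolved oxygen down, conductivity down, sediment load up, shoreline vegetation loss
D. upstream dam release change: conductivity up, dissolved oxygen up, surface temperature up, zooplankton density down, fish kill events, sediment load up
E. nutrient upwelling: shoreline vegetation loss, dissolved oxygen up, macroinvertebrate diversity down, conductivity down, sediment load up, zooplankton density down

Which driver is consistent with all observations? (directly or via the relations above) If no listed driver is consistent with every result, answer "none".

Per-candidate check:
(A) sediment plume from construction — dissolved oxygen up +; conductivity up +; macroinvertebrate diversity down +; sediment load up +; fish kill events -; shoreline vegetation loss -
(B) algal bloom die-off — dissolved oxygen up +; conductivity up +; macroinvertebrate diversity down +; sediment load up +; fish kill events +; shoreline vegetation loss -
(C) invasive grazer introduction — dissolved oxygen up -; conductivity up -; macroinvertebrate diversity down -; sediment load up +; fish kill events -; shoreline vegetation loss +
(D) upstream dam release change — does not account for macroinvertebrate diversity down, shoreline vegetation loss
(E) nutrient upwelling — fails on conductivity up, fish kill events (predicts conductivity down, not conductivity up)
None of the listed candidates fits everything.

none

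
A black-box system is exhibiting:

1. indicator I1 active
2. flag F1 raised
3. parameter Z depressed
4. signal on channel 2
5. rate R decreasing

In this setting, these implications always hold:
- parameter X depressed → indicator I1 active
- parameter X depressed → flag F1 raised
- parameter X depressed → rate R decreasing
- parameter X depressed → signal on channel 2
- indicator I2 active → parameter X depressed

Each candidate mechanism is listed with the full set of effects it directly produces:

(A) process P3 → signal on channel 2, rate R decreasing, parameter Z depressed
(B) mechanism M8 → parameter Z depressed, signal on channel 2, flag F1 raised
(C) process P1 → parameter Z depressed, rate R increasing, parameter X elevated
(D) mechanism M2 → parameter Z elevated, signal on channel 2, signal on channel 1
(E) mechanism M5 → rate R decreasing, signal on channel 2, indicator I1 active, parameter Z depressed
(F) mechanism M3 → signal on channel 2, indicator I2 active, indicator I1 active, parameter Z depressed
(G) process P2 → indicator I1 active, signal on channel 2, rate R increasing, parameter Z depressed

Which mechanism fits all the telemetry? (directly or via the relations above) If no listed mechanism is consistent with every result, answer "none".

Checking each candidate against the observations:
(A) process P3 — does not account for indicator I1 active, flag F1 raised
(B) mechanism M8 — indicator I1 active miss; flag F1 raised match; parameter Z depressed match; signal on channel 2 match; rate R decreasing miss
(C) process P1 — indicator I1 active miss; flag F1 raised miss; parameter Z depressed match; signal on channel 2 miss; rate R decreasing miss
(D) mechanism M2 — indicator I1 active miss; flag F1 raised miss; parameter Z depressed miss; signal on channel 2 match; rate R decreasing miss
(E) mechanism M5 — does not account for flag F1 raised
(F) mechanism M3 — accounts for every observation (flag F1 raised via indicator I2 active → parameter X depressed → flag F1 raised)
(G) process P2 — indicator I1 active match; flag F1 raised miss; parameter Z depressed match; signal on channel 2 match; rate R decreasing miss
Only (F) is consistent with every observation.

F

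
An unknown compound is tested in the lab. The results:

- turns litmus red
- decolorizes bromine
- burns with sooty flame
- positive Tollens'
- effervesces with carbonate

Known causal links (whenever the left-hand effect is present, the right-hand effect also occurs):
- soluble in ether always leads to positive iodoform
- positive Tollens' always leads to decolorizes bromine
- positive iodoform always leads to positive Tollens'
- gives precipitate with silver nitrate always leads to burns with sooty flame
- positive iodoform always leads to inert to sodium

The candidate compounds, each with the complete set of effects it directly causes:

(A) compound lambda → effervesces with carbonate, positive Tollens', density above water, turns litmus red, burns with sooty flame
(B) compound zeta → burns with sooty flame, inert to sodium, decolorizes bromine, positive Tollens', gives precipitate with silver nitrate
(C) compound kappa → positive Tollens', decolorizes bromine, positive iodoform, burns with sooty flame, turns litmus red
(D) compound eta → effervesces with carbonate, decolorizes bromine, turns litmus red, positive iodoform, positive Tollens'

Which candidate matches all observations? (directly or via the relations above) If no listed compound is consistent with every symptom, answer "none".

Checking each candidate against the observations:
(A) compound lambda — accounts for every observation (decolorizes bromine via positive Tollens' → decolorizes bromine)
(B) compound zeta — turns litmus red NO; decolorizes bromine yes; burns with sooty flame yes; positive Tollens' yes; effervesces with carbonate NO
(C) compound kappa — does not account for effervesces with carbonate
(D) compound eta — turns litmus red yes; decolorizes bromine yes; burns with sooty flame NO; positive Tollens' yes; effervesces with carbonate yes
(A) alone accounts for all the evidence.

A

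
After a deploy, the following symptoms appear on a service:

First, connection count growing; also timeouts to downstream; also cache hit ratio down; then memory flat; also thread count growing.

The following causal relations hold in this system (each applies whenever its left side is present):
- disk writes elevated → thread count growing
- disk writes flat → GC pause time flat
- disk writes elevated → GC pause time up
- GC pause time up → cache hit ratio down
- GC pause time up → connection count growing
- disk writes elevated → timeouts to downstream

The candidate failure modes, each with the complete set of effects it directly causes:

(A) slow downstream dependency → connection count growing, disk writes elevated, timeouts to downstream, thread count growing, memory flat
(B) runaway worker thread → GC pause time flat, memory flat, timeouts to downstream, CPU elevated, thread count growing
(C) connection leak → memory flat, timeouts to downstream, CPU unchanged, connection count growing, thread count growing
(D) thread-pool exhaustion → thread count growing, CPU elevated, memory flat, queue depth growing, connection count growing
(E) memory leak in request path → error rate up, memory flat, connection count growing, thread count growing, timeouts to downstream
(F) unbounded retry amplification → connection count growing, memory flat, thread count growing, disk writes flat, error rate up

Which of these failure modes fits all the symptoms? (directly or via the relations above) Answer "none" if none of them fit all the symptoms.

A

Per-candidate check:
(A) slow downstream dependency — connection count growing match; timeouts to downstream match; cache hit ratio down match (by disk writes elevated → GC pause time up → cache hit ratio down); memory flat match; thread count growing match
(B) runaway worker thread — connection count growing miss; timeouts to downstream match; cache hit ratio down miss; memory flat match; thread count growing match
(C) connection leak — does not account for cache hit ratio down
(D) thread-pool exhaustion — connection count growing match; timeouts to downstream miss; cache hit ratio down miss; memory flat match; thread count growing match
(E) memory leak in request path — does not account for cache hit ratio down
(F) unbounded retry amplification — connection count growing match; timeouts to downstream miss; cache hit ratio down miss; memory flat match; thread count growing match
(A) is the only candidate with no mismatches.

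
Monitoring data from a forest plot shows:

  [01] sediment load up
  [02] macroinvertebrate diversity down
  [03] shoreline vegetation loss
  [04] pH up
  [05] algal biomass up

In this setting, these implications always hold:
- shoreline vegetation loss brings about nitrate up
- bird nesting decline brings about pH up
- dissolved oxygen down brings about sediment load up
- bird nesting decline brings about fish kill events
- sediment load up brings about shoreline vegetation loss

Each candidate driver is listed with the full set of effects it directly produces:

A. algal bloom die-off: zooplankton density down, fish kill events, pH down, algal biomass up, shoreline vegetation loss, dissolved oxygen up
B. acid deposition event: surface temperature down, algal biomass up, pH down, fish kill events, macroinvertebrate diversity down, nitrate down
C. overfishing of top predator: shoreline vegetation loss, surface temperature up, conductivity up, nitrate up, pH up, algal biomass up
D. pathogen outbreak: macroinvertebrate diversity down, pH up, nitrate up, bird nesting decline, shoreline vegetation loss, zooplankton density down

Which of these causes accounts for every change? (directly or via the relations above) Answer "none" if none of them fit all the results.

Per-candidate check:
(A) algal bloom die-off — sediment load up ✗; macroinvertebrate diversity down ✗; shoreline vegetation loss ✓; pH up ✗; algal biomass up ✓
(B) acid deposition event — fails on sediment load up, shoreline vegetation loss, pH up (predicts pH down, not pH up)
(C) overfishing of top predator — does not account for sediment load up, macroinvertebrate diversity down
(D) pathogen outbreak — does not account for sediment load up, algal biomass up
No candidate is consistent with all observations.

none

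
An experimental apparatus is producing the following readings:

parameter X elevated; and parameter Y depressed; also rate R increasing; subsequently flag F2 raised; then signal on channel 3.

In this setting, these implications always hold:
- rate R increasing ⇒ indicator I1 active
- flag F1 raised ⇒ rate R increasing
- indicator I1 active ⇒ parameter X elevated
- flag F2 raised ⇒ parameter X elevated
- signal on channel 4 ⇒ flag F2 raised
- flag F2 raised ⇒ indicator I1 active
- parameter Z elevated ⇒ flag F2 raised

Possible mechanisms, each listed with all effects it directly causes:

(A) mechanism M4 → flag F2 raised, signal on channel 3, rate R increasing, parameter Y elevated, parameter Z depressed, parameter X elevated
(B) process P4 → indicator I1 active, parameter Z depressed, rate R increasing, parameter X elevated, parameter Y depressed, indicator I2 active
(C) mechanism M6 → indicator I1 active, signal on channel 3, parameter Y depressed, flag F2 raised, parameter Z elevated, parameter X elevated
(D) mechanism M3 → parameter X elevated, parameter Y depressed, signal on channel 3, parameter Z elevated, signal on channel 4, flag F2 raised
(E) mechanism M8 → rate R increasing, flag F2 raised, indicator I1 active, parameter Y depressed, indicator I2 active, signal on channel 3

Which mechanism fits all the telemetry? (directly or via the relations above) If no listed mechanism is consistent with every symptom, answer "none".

Checking each candidate against the observations:
(A) mechanism M4 — fails on parameter Y depressed (predicts parameter Y elevated, not parameter Y depressed)
(B) process P4 — parameter X elevated ✓; parameter Y depressed ✓; rate R increasing ✓; flag F2 raised ✗; signal on channel 3 ✗
(C) mechanism M6 — parameter X elevated ✓; parameter Y depressed ✓; rate R increasing ✗; flag F2 raised ✓; signal on channel 3 ✓
(D) mechanism M3 — parameter X elevated ✓; parameter Y depressed ✓; rate R increasing ✗; flag F2 raised ✓; signal on channel 3 ✓
(E) mechanism M8 — accounts for every observation (parameter X elevated via flag F2 raised → parameter X elevated)
Only (E) is consistent with every observation.

E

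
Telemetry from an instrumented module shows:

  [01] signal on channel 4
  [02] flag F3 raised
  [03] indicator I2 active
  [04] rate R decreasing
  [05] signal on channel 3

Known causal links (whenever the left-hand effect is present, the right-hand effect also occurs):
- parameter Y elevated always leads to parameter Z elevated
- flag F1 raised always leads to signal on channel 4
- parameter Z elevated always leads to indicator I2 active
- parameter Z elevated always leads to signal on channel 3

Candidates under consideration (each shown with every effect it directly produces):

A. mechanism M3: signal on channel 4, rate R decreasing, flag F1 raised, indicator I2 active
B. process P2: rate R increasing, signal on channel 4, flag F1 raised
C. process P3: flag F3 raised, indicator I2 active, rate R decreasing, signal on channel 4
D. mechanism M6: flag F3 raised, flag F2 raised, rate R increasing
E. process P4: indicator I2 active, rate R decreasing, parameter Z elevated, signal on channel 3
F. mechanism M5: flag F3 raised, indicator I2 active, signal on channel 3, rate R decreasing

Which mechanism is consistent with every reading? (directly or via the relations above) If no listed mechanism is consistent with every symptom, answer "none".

For each candidate, compare predicted effects to what was observed:
(A) mechanism M3 — does not account for flag F3 raised, signal on channel 3
(B) process P2 — signal on channel 4 match; flag F3 raised miss; indicator I2 active miss; rate R decreasing miss; signal on channel 3 miss
(C) process P3 — signal on channel 4 match; flag F3 raised match; indicator I2 active match; rate R decreasing match; signal on channel 3 miss
(D) mechanism M6 — signal on channel 4 miss; flag F3 raised match; indicator I2 active miss; rate R decreasing miss; signal on channel 3 miss
(E) process P4 — does not account for signal on channel 4, flag F3 raised
(F) mechanism M5 — signal on channel 4 miss; flag F3 raised match; indicator I2 active match; rate R decreasing match; signal on channel 3 match
No candidate is consistent with all observations.

none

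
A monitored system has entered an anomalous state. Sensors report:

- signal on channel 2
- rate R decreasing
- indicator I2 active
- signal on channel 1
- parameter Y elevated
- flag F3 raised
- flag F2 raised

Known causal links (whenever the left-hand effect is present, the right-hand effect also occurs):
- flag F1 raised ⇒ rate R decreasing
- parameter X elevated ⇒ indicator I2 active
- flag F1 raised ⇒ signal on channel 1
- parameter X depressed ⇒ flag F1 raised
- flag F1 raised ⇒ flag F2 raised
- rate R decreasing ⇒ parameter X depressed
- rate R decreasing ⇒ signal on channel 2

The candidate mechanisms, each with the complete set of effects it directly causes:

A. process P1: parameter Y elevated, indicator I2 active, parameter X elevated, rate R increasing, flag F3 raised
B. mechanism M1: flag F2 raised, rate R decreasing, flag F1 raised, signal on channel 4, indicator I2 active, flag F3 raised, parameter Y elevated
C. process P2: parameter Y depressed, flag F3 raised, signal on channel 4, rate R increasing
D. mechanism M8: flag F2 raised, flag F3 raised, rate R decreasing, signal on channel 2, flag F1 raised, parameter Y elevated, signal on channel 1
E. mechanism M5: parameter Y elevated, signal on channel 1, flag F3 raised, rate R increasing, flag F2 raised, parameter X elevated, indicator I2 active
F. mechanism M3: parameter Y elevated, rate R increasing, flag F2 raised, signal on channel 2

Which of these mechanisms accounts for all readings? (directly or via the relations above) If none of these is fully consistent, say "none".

B

For each candidate, compare predicted effects to what was observed:
(A) process P1 — fails on signal on channel 2, rate R decreasing, signal on channel 1, flag F2 raised (predicts rate R increasing, not rate R decreasing)
(B) mechanism M1 — signal on channel 2 yes (by rate R decreasing → signal on channel 2); rate R decreasing yes; indicator I2 active yes; signal on channel 1 yes (by flag F1 raised → signal on channel 1); parameter Y elevated yes; flag F3 raised yes; flag F2 raised yes
(C) process P2 — signal on channel 2 NO; rate R decreasing NO; indicator I2 active NO; signal on channel 1 NO; parameter Y elevated NO; flag F3 raised yes; flag F2 raised NO
(D) mechanism M8 — does not account for indicator I2 active
(E) mechanism M5 — signal on channel 2 NO; rate R decreasing NO; indicator I2 active yes; signal on channel 1 yes; parameter Y elevated yes; flag F3 raised yes; flag F2 raised yes
(F) mechanism M3 — signal on channel 2 yes; rate R decreasing NO; indicator I2 active NO; signal on channel 1 NO; parameter Y elevated yes; flag F3 raised NO; flag F2 raised yes
(B) is the only candidate with no mismatches.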